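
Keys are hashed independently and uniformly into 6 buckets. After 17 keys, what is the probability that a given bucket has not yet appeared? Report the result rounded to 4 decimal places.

0.0451

On each key the fixed bucket fails to appear with probability 5/6.
P(still missing after 17) = (5/6)^17 = 0.04507.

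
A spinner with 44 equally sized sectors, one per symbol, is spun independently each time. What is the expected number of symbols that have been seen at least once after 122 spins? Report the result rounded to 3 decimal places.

For each symbol, P(seen in 122 spins) = 1 - (43/44)^122 = 0.9395.
By linearity of expectation, E[distinct seen] = 44·(1 - (43/44)^122) = 41.3370.

41.337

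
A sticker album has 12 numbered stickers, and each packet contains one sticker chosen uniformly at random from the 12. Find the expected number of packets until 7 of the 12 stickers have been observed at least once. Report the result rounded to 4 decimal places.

With k distinct stickers already seen, the next new one arrives after an expected 12/(12-k) packets.
Sum over k = 0,...,6: E = 12/12 + 12/11 + 12/10 + ... + 12/7 + 12/6 = 9.83853.

9.8385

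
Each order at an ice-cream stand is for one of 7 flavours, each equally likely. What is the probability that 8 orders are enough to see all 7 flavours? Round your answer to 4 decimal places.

0.0245

Let A_i be the event that flavour i is missing after 8 orders. By inclusion–exclusion on the A_i,
P(all seen) = Σ_{j=0}^{7} (-1)^j C(7,j)((7-j)/7)^8
= 1.00000 - 2.03950 + 1.42297 - 0.39789 + 0.03983 - 0.00093 + 0.00000 - 0.00000
= 0.02448.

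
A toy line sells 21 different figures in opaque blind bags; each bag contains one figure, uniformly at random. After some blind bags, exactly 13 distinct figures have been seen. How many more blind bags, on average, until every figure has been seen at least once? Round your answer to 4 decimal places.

From k distinct to k+1 distinct takes on average 21/(21-k) blind bags.
Sum over k = 13,...,20: E = 21/8 + 21/7 + 21/6 + ... + 21/2 + 21/1 = 57.07500.

57.0750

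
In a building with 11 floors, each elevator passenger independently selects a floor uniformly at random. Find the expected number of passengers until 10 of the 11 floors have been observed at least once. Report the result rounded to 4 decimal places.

With k distinct floors already seen, the next new one arrives after an expected 11/(11-k) passengers.
Sum over k = 0,...,9: E = 11/11 + 11/10 + 11/9 + ... + 11/3 + 11/2 = 22.21865.

22.2187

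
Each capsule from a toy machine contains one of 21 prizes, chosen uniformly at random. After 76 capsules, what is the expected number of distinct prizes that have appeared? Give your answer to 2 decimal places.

20.48

For each prize, P(seen in 76 capsules) = 1 - (20/21)^76 = 0.975.
By linearity of expectation, E[distinct seen] = 21·(1 - (20/21)^76) = 20.485.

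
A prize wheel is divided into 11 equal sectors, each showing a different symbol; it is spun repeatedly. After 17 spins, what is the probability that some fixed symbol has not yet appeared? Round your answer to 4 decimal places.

0.1978

On each spin the fixed symbol fails to appear with probability 10/11.
P(still missing after 17) = (10/11)^17 = 0.19784.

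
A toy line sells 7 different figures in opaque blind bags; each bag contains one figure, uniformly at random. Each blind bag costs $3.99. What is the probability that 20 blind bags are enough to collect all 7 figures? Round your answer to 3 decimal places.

0.704

Let A_i be the event that figure i is missing after 20 blind bags. By inclusion–exclusion on the A_i,
P(all seen) = Σ_{j=0}^{7} (-1)^j C(7,j)((7-j)/7)^20
= 1.0000 - 0.3207 + 0.0251 - 0.0005 + 0.0000 - 0.0000 + 0.0000 - 0.0000
= 0.7039.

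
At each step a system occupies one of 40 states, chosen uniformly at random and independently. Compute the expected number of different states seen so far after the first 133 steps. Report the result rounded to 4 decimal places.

38.6207

For each state, P(seen in 133 steps) = 1 - (39/40)^133 = 0.96552.
By linearity of expectation, E[distinct seen] = 40·(1 - (39/40)^133) = 38.62065.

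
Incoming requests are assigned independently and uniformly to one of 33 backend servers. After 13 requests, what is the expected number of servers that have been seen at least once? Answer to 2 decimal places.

For each server, P(seen in 13 requests) = 1 - (32/33)^13 = 0.330.
By linearity of expectation, E[distinct seen] = 33·(1 - (32/33)^13) = 10.880.

10.88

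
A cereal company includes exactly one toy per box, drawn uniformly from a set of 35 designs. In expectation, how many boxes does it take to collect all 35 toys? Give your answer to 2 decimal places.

After k distinct toys have appeared, the next box gives a new one with probability (35-k)/35, so the expected wait for the (k+1)-th is 35/(35-k).
E[T] = 35/35 + 35/34 + 35/33 + ... + 35/2 + 35/1 = 35·H_{35}.
H_{35} = 4.147, so E[T] = 145.137.

145.14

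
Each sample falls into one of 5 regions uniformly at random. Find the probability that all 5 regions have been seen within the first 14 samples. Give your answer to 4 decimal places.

Let A_i be the event that region i is missing after 14 samples. By inclusion–exclusion on the A_i,
P(all seen) = Σ_{j=0}^{5} (-1)^j C(5,j)((5-j)/5)^14
= 1.00000 - 0.21990 + 0.00784 - 0.00003 + 0.00000 - 0.00000
= 0.78791.

0.7879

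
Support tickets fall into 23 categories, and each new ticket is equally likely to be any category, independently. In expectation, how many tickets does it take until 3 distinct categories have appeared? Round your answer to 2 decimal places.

With k distinct categories already seen, the next new one arrives after an expected 23/(23-k) tickets.
Sum over k = 0,...,2: E = 23/23 + 23/22 + 23/21 = 3.141.

3.14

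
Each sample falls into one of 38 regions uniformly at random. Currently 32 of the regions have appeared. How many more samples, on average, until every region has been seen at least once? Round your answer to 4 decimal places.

The wait to go from k to k+1 distinct regions is geometric with mean 38/(38-k).
Sum over k = 32,...,37: E = 38/6 + 38/5 + 38/4 + 38/3 + 38/2 + 38/1 = 93.10000.

93.1000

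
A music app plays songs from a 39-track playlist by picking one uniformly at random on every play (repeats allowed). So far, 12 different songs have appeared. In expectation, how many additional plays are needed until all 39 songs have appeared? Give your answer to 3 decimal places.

From k distinct to k+1 distinct takes on average 39/(39-k) plays.
Sum over k = 12,...,38: E = 39/27 + 39/26 + 39/25 + ... + 39/2 + 39/1 = 151.7668.

151.767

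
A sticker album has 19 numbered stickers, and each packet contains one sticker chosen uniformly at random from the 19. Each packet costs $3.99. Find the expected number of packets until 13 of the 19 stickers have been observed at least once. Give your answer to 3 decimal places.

Going from k to k+1 distinct takes a geometric number of packets with mean 19/(19-k).
Sum over k = 0,...,12: E = 19/19 + 19/18 + 19/17 + ... + 19/8 + 19/7 = 20.8571.

20.857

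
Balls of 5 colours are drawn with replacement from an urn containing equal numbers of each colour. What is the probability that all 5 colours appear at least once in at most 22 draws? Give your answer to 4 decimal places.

0.9632

By inclusion–exclusion over which colours are missing,
P(all seen) = Σ_{j=0}^{5} (-1)^j C(5,j)((5-j)/5)^22
= 1.00000 - 0.03689 + 0.00013 - 0.00000 + 0.00000 - 0.00000
= 0.96324.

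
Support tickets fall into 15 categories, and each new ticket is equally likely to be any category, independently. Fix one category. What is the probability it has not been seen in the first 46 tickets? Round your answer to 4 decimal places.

0.0418

Each ticket misses the fixed category with probability (15-1)/15 = 14/15, independently.
P(still missing after 46) = (14/15)^46 = 0.04185.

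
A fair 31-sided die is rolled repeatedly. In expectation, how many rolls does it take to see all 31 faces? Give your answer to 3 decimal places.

Split into phases: going from k distinct to k+1 distinct takes on average 31/(31-k) rolls.
E[T] = 31/31 + 31/30 + 31/29 + ... + 31/2 + 31/1 = 31·H_{31}.
H_{31} = 4.0272, so E[T] = 124.8446.

124.845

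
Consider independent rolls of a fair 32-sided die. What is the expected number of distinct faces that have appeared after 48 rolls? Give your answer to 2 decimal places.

For each face, P(seen in 48 rolls) = 1 - (31/32)^48 = 0.782.
By linearity of expectation, E[distinct seen] = 32·(1 - (31/32)^48) = 25.029.

25.03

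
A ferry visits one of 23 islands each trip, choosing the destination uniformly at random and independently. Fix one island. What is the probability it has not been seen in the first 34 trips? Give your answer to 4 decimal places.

On each trip the fixed island fails to appear with probability 22/23.
P(still missing after 34) = (22/23)^34 = 0.22061.

0.2206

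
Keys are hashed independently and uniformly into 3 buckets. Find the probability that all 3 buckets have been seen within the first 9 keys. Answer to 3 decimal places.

0.922

Let A_i be the event that bucket i is missing after 9 keys. By inclusion–exclusion on the A_i,
P(all seen) = Σ_{j=0}^{3} (-1)^j C(3,j)((3-j)/3)^9
= 1.0000 - 0.0780 + 0.0002 - 0.0000
= 0.9221.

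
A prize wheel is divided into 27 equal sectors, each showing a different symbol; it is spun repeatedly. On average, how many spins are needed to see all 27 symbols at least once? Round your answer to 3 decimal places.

After k distinct symbols have appeared, the next spin gives a new one with probability (27-k)/27, so the expected wait for the (k+1)-th is 27/(27-k).
E[T] = 27/27 + 27/26 + 27/25 + ... + 27/2 + 27/1 = 27·H_{27}.
H_{27} = 3.8915, so E[T] = 105.0693.

105.069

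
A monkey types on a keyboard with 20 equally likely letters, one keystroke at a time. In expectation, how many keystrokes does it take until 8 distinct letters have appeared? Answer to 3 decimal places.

9.891

With k distinct letters already seen, the next new one arrives after an expected 20/(20-k) keystrokes.
Sum over k = 0,...,7: E = 20/20 + 20/19 + 20/18 + ... + 20/14 + 20/13 = 9.8906.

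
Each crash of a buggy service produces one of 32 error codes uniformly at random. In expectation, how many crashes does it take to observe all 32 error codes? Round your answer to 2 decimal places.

129.87

After k distinct error codes have appeared, the next crash gives a new one with probability (32-k)/32, so the expected wait for the (k+1)-th is 32/(32-k).
E[T] = 32/32 + 32/31 + 32/30 + ... + 32/2 + 32/1 = 32·H_{32}.
H_{32} = 4.058, so E[T] = 129.872.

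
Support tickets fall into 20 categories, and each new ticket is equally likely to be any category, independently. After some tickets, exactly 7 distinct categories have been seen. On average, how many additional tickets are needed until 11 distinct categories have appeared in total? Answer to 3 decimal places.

7.023

The wait to go from k to k+1 distinct categories is geometric with mean 20/(20-k).
Sum over k = 7,...,10: E = 20/13 + 20/12 + 20/11 + 20/10 = 7.0233.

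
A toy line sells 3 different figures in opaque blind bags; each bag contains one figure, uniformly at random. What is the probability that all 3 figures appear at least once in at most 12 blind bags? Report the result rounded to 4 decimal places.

Let A_i be the event that figure i is missing after 12 blind bags. By inclusion–exclusion on the A_i,
P(all seen) = Σ_{j=0}^{3} (-1)^j C(3,j)((3-j)/3)^12
= 1.00000 - 0.02312 + 0.00001 - 0.00000
= 0.97688.

0.9769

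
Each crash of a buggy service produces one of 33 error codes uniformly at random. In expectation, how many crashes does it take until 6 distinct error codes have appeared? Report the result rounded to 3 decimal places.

Going from k to k+1 distinct takes a geometric number of crashes with mean 33/(33-k).
Sum over k = 0,...,5: E = 33/33 + 33/32 + 33/31 + 33/30 + 33/29 + 33/28 = 6.5123.

6.512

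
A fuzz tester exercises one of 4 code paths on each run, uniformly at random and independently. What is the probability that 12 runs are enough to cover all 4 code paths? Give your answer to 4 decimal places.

0.8748

By inclusion–exclusion over which code paths are missing,
P(all seen) = Σ_{j=0}^{4} (-1)^j C(4,j)((4-j)/4)^12
= 1.00000 - 0.12671 + 0.00146 - 0.00000 + 0.00000
= 0.87476.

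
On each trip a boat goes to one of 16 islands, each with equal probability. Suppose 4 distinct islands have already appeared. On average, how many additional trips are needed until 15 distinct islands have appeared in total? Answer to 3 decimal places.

33.651

From k distinct to k+1 distinct takes on average 16/(16-k) trips.
Sum over k = 4,...,14: E = 16/12 + 16/11 + 16/10 + ... + 16/3 + 16/2 = 33.6514.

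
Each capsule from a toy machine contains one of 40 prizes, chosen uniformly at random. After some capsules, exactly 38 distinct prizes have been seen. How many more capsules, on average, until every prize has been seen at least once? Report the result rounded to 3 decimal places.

60.000

From k distinct to k+1 distinct takes on average 40/(40-k) capsules.
Sum over k = 38,...,39: E = 40/2 + 40/1 = 60.0000.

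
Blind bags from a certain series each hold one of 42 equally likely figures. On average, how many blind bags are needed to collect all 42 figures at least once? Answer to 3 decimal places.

After k distinct figures have appeared, the next blind bag gives a new one with probability (42-k)/42, so the expected wait for the (k+1)-th is 42/(42-k).
E[T] = 42/42 + 42/41 + 42/40 + ... + 42/2 + 42/1 = 42·H_{42}.
H_{42} = 4.3267, so E[T] = 181.7232.

181.723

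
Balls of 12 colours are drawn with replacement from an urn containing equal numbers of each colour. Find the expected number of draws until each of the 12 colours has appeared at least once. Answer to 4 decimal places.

37.2385

Split into phases: going from k distinct to k+1 distinct takes on average 12/(12-k) draws.
E[T] = 12/12 + 12/11 + 12/10 + ... + 12/2 + 12/1 = 12·H_{12}.
H_{12} = 3.10321, so E[T] = 37.23853.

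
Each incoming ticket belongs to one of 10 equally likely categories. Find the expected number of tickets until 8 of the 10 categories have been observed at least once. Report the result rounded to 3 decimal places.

14.290

With k distinct categories already seen, the next new one arrives after an expected 10/(10-k) tickets.
Sum over k = 0,...,7: E = 10/10 + 10/9 + 10/8 + ... + 10/4 + 10/3 = 14.2897.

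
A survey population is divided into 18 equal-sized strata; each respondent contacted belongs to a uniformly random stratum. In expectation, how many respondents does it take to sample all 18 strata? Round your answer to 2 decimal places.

62.91

The wait to go from k to k+1 distinct strata is geometric with mean 18/(18-k).
E[T] = 18/18 + 18/17 + 18/16 + ... + 18/2 + 18/1 = 18·H_{18}.
H_{18} = 3.495, so E[T] = 62.912.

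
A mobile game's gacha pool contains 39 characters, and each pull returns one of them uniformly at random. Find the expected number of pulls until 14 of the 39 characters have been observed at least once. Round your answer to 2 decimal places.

17.07

Going from k to k+1 distinct takes a geometric number of pulls with mean 39/(39-k).
Sum over k = 0,...,13: E = 39/39 + 39/38 + 39/37 + ... + 39/27 + 39/26 = 17.066.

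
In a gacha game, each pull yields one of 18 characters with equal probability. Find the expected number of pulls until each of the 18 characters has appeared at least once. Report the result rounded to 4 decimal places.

62.9119

The wait to go from k to k+1 distinct characters is geometric with mean 18/(18-k).
E[T] = 18/18 + 18/17 + 18/16 + ... + 18/2 + 18/1 = 18·H_{18}.
H_{18} = 3.49511, so E[T] = 62.91195.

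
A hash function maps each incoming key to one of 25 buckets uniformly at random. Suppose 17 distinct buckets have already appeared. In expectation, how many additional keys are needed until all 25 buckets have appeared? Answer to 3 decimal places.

The wait to go from k to k+1 distinct buckets is geometric with mean 25/(25-k).
Sum over k = 17,...,24: E = 25/8 + 25/7 + 25/6 + ... + 25/2 + 25/1 = 67.9464.

67.946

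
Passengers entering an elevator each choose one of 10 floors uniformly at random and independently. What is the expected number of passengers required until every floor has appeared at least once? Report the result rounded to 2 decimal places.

29.29

Split into phases: going from k distinct to k+1 distinct takes on average 10/(10-k) passengers.
E[T] = 10/10 + 10/9 + 10/8 + ... + 10/2 + 10/1 = 10·H_{10}.
H_{10} = 2.929, so E[T] = 29.290.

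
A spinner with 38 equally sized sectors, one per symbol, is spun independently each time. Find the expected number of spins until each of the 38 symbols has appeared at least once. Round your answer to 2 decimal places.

160.66

After k distinct symbols have appeared, the next spin gives a new one with probability (38-k)/38, so the expected wait for the (k+1)-th is 38/(38-k).
E[T] = 38/38 + 38/37 + 38/36 + ... + 38/2 + 38/1 = 38·H_{38}.
H_{38} = 4.228, so E[T] = 160.660.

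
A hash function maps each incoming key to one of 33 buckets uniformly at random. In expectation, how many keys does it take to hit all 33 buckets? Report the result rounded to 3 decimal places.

Split into phases: going from k distinct to k+1 distinct takes on average 33/(33-k) keys.
E[T] = 33/33 + 33/32 + 33/31 + ... + 33/2 + 33/1 = 33·H_{33}.
H_{33} = 4.0888, so E[T] = 134.9303.

134.930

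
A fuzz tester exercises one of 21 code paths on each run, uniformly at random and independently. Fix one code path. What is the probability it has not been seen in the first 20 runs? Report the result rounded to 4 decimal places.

Each run misses the fixed code path with probability (21-1)/21 = 20/21, independently.
P(still missing after 20) = (20/21)^20 = 0.37689.

0.3769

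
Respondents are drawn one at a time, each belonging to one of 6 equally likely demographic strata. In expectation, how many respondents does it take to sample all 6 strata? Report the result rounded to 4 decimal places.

Split into phases: going from k distinct to k+1 distinct takes on average 6/(6-k) respondents.
E[T] = 6/6 + 6/5 + 6/4 + 6/3 + 6/2 + 6/1 = 6·H_{6}.
H_{6} = 2.45000, so E[T] = 14.70000.

14.7000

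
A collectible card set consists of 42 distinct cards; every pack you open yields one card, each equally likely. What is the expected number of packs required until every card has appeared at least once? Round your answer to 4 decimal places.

181.7232

Split into phases: going from k distinct to k+1 distinct takes on average 42/(42-k) packs.
E[T] = 42/42 + 42/41 + 42/40 + ... + 42/2 + 42/1 = 42·H_{42}.
H_{42} = 4.32674, so E[T] = 181.72320.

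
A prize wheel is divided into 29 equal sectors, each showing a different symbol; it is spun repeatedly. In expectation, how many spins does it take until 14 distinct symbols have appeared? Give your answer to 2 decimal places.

18.66

Going from k to k+1 distinct takes a geometric number of spins with mean 29/(29-k).
Sum over k = 0,...,13: E = 29/29 + 29/28 + 29/27 + ... + 29/17 + 29/16 = 18.659.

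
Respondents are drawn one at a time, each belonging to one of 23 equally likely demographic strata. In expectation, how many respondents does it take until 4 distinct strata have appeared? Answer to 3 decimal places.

4.291

Going from k to k+1 distinct takes a geometric number of respondents with mean 23/(23-k).
Sum over k = 0,...,3: E = 23/23 + 23/22 + 23/21 + 23/20 = 4.2907.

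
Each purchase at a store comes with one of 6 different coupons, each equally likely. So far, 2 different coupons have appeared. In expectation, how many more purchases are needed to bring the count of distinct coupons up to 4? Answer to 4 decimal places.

With k distinct coupons already seen, the next new one takes an expected 6/(6-k) purchases.
Sum over k = 2,...,3: E = 6/4 + 6/3 = 3.50000.

3.5000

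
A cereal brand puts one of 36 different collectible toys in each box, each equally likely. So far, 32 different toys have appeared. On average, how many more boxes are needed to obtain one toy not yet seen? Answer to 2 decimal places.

9.00

Each box yields a new toy with probability (36-32)/36 = 4/36, so the wait is geometric with mean 36/4.
E = 36/4 = 9.000.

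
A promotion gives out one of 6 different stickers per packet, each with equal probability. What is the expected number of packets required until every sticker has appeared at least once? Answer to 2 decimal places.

14.70

The wait to go from k to k+1 distinct stickers is geometric with mean 6/(6-k).
E[T] = 6/6 + 6/5 + 6/4 + 6/3 + 6/2 + 6/1 = 6·H_{6}.
H_{6} = 2.450, so E[T] = 14.700.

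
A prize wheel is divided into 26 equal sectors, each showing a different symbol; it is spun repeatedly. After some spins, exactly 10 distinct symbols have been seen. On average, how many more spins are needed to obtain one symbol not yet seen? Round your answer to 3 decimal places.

1.625

The number of spins until the next new symbol is geometric with success probability 16/26, so its mean is 26/16.
E = 26/16 = 1.6250.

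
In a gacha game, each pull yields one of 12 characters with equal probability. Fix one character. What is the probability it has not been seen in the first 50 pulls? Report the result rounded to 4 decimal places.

Each pull misses the fixed character with probability (12-1)/12 = 11/12, independently.
P(still missing after 50) = (11/12)^50 = 0.01290.

0.0129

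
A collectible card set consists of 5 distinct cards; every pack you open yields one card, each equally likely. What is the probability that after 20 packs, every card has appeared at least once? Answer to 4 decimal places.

0.9427

By inclusion–exclusion over which cards are missing,
P(all seen) = Σ_{j=0}^{5} (-1)^j C(5,j)((5-j)/5)^20
= 1.00000 - 0.05765 + 0.00037 - 0.00000 + 0.00000 - 0.00000
= 0.94272.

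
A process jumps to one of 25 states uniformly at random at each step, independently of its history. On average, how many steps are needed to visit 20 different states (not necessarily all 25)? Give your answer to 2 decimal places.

Going from k to k+1 distinct takes a geometric number of steps with mean 25/(25-k).
Sum over k = 0,...,19: E = 25/25 + 25/24 + 25/23 + ... + 25/7 + 25/6 = 38.316.

38.32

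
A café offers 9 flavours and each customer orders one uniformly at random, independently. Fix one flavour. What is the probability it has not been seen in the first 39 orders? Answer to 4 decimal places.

0.0101

On each order the fixed flavour fails to appear with probability 8/9.
P(still missing after 39) = (8/9)^39 = 0.01012.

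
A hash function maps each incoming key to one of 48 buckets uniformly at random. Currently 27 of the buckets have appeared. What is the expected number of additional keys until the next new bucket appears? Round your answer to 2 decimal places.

Each key yields a new bucket with probability (48-27)/48 = 21/48, so the wait is geometric with mean 48/21.
E = 48/21 = 2.286.

2.29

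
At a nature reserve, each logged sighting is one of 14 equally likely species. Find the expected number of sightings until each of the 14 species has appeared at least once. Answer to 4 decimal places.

After k distinct species have appeared, the next sighting gives a new one with probability (14-k)/14, so the expected wait for the (k+1)-th is 14/(14-k).
E[T] = 14/14 + 14/13 + 14/12 + ... + 14/2 + 14/1 = 14·H_{14}.
H_{14} = 3.25156, so E[T] = 45.52187.

45.5219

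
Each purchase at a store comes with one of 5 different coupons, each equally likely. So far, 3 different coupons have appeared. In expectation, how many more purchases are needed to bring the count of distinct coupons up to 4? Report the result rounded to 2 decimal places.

2.50

With k distinct coupons already seen, the next new one takes an expected 5/(5-k) purchases.
Only the k = 3 term is needed: E = 5/2 = 2.500.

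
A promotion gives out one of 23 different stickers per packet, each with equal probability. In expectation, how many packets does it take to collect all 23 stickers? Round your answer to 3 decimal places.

After k distinct stickers have appeared, the next packet gives a new one with probability (23-k)/23, so the expected wait for the (k+1)-th is 23/(23-k).
E[T] = 23/23 + 23/22 + 23/21 + ... + 23/2 + 23/1 = 23·H_{23}.
H_{23} = 3.7343, so E[T] = 85.8887.

85.889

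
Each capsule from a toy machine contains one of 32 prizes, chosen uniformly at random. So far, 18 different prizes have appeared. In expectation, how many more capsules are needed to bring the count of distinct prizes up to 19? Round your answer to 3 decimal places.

2.286

The wait to go from k to k+1 distinct prizes is geometric with mean 32/(32-k).
Only the k = 18 term is needed: E = 32/14 = 2.2857.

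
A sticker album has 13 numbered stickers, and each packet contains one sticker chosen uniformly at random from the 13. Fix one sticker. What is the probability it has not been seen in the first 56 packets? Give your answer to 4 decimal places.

On each packet the fixed sticker fails to appear with probability 12/13.
P(still missing after 56) = (12/13)^56 = 0.01131.

0.0113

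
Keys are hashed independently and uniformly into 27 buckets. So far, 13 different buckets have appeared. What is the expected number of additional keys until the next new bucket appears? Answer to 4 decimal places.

The number of keys until the next new bucket is geometric with success probability 14/27, so its mean is 27/14.
E = 27/14 = 1.92857.

1.9286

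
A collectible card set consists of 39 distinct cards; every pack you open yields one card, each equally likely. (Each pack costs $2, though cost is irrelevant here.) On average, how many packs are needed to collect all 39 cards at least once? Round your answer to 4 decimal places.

165.8882

After k distinct cards have appeared, the next pack gives a new one with probability (39-k)/39, so the expected wait for the (k+1)-th is 39/(39-k).
E[T] = 39/39 + 39/38 + 39/37 + ... + 39/2 + 39/1 = 39·H_{39}.
H_{39} = 4.25354, so E[T] = 165.88818.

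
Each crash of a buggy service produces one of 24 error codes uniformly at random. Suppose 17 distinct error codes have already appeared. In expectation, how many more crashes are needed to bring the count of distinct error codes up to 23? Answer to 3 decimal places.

38.229

From k distinct to k+1 distinct takes on average 24/(24-k) crashes.
Sum over k = 17,...,22: E = 24/7 + 24/6 + 24/5 + 24/4 + 24/3 + 24/2 = 38.2286.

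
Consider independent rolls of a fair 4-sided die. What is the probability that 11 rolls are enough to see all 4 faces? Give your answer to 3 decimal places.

Let A_i be the event that face i is missing after 11 rolls. By inclusion–exclusion on the A_i,
P(all seen) = Σ_{j=0}^{4} (-1)^j C(4,j)((4-j)/4)^11
= 1.0000 - 0.1689 + 0.0029 - 0.0000 + 0.0000
= 0.8340.

0.834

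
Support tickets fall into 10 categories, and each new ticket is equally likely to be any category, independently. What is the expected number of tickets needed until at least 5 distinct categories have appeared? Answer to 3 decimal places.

6.456

Going from k to k+1 distinct takes a geometric number of tickets with mean 10/(10-k).
Sum over k = 0,...,4: E = 10/10 + 10/9 + 10/8 + 10/7 + 10/6 = 6.4563.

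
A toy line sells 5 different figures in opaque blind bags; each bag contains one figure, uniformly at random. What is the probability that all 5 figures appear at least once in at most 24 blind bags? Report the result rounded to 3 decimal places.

0.976

By inclusion–exclusion over which figures are missing,
P(all seen) = Σ_{j=0}^{5} (-1)^j C(5,j)((5-j)/5)^24
= 1.0000 - 0.0236 + 0.0000 - 0.0000 + 0.0000 - 0.0000
= 0.9764.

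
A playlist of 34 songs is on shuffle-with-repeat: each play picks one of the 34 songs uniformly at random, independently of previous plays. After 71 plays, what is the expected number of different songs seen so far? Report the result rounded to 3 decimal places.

29.917

For each song, P(seen in 71 plays) = 1 - (33/34)^71 = 0.8799.
By linearity of expectation, E[distinct seen] = 34·(1 - (33/34)^71) = 29.9171.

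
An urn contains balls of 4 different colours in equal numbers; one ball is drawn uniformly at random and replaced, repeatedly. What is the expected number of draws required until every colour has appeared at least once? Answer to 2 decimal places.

After k distinct colours have appeared, the next draw gives a new one with probability (4-k)/4, so the expected wait for the (k+1)-th is 4/(4-k).
E[T] = 4/4 + 4/3 + 4/2 + 4/1 = 4·H_{4}.
H_{4} = 2.083, so E[T] = 8.333.

8.33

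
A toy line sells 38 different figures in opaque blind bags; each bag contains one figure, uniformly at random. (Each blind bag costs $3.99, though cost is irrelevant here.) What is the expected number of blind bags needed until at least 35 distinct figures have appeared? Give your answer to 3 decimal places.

Going from k to k+1 distinct takes a geometric number of blind bags with mean 38/(38-k).
Sum over k = 0,...,34: E = 38/38 + 38/37 + 38/36 + ... + 38/5 + 38/4 = 90.9936.

90.994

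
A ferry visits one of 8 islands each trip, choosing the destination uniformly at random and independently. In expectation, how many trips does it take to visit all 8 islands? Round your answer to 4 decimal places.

After k distinct islands have appeared, the next trip gives a new one with probability (8-k)/8, so the expected wait for the (k+1)-th is 8/(8-k).
E[T] = 8/8 + 8/7 + 8/6 + ... + 8/2 + 8/1 = 8·H_{8}.
H_{8} = 2.71786, so E[T] = 21.74286.

21.7429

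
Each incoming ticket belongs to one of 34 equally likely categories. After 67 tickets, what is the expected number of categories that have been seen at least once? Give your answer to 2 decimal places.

For each category, P(seen in 67 tickets) = 1 - (33/34)^67 = 0.865.
By linearity of expectation, E[distinct seen] = 34·(1 - (33/34)^67) = 29.399.

29.40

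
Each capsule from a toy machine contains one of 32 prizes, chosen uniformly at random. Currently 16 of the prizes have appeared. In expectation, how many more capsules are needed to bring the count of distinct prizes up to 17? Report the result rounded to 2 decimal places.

From k distinct to k+1 distinct takes on average 32/(32-k) capsules.
Only the k = 16 term is needed: E = 32/16 = 2.000.

2.00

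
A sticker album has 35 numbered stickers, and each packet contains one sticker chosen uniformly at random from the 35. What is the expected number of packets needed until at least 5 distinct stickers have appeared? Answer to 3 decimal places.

Going from k to k+1 distinct takes a geometric number of packets with mean 35/(35-k).
Sum over k = 0,...,4: E = 35/35 + 35/34 + 35/33 + 35/32 + 35/31 = 5.3128.

5.313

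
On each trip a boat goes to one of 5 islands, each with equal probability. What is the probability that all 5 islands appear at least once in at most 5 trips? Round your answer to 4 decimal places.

Let A_i be the event that island i is missing after 5 trips. By inclusion–exclusion on the A_i,
P(all seen) = Σ_{j=0}^{5} (-1)^j C(5,j)((5-j)/5)^5
= 1.00000 - 1.63840 + 0.77760 - 0.10240 + 0.00160 - 0.00000
= 0.03840.

0.0384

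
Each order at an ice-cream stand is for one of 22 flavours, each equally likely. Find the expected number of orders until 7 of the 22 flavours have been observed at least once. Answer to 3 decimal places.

Going from k to k+1 distinct takes a geometric number of orders with mean 22/(22-k).
Sum over k = 0,...,6: E = 22/22 + 22/21 + 22/20 + ... + 22/17 + 22/16 = 8.1969.

8.197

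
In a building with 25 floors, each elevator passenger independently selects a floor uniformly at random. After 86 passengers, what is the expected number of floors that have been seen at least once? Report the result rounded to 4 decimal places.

For each floor, P(seen in 86 passengers) = 1 - (24/25)^86 = 0.97012.
By linearity of expectation, E[distinct seen] = 25·(1 - (24/25)^86) = 24.25309.

24.2531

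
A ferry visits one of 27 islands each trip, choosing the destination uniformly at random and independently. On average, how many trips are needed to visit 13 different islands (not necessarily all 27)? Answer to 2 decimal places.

17.28

Going from k to k+1 distinct takes a geometric number of trips with mean 27/(27-k).
Sum over k = 0,...,12: E = 27/27 + 27/26 + 27/25 + ... + 27/16 + 27/15 = 17.277.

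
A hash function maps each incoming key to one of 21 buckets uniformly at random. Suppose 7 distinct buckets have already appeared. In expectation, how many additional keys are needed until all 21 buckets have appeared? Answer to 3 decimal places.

68.283

The wait to go from k to k+1 distinct buckets is geometric with mean 21/(21-k).
Sum over k = 7,...,20: E = 21/14 + 21/13 + 21/12 + ... + 21/2 + 21/1 = 68.2828.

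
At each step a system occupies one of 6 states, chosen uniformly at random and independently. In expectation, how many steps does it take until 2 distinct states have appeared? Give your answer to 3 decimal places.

Going from k to k+1 distinct takes a geometric number of steps with mean 6/(6-k).
Sum over k = 0,...,1: E = 6/6 + 6/5 = 2.2000.

2.200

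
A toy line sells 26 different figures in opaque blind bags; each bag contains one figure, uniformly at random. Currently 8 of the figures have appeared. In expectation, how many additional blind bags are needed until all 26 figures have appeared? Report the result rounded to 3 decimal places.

With k distinct figures already seen, the next new one takes an expected 26/(26-k) blind bags.
Sum over k = 8,...,25: E = 26/18 + 26/17 + 26/16 + ... + 26/2 + 26/1 = 90.8728.

90.873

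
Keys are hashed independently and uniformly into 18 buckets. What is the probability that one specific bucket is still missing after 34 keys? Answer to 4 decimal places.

0.1432

Each key misses the fixed bucket with probability (18-1)/18 = 17/18, independently.
P(still missing after 34) = (17/18)^34 = 0.14322.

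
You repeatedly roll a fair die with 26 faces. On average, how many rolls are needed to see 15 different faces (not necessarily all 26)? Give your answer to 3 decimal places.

21.698

With k distinct faces already seen, the next new one arrives after an expected 26/(26-k) rolls.
Sum over k = 0,...,14: E = 26/26 + 26/25 + 26/24 + ... + 26/13 + 26/12 = 21.6981.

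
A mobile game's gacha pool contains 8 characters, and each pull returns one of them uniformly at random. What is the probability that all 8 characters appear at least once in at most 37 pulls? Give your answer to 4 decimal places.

0.9435

Let A_i be the event that character i is missing after 37 pulls. By inclusion–exclusion on the A_i,
P(all seen) = Σ_{j=0}^{8} (-1)^j C(8,j)((8-j)/8)^37
= 1.00000 - 0.05720 + 0.00067 - 0.00000 + 0.00000 - 0.00000 + 0.00000 - 0.00000 + 0.00000
= 0.94347.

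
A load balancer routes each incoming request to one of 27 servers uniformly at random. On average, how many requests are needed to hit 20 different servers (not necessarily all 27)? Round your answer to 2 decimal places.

35.06

With k distinct servers already seen, the next new one arrives after an expected 27/(27-k) requests.
Sum over k = 0,...,19: E = 27/27 + 27/26 + 27/25 + ... + 27/9 + 27/8 = 35.062.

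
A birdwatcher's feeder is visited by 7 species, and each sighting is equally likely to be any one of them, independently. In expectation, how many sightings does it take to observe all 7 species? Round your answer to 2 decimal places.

The wait to go from k to k+1 distinct species is geometric with mean 7/(7-k).
E[T] = 7/7 + 7/6 + 7/5 + ... + 7/2 + 7/1 = 7·H_{7}.
H_{7} = 2.593, so E[T] = 18.150.

18.15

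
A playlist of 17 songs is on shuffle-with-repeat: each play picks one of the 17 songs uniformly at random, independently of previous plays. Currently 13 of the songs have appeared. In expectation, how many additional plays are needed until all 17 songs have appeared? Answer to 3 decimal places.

35.417

From k distinct to k+1 distinct takes on average 17/(17-k) plays.
Sum over k = 13,...,16: E = 17/4 + 17/3 + 17/2 + 17/1 = 35.4167.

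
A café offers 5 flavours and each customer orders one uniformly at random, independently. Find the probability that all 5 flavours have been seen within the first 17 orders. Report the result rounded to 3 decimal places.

0.889

Let A_i be the event that flavour i is missing after 17 orders. By inclusion–exclusion on the A_i,
P(all seen) = Σ_{j=0}^{5} (-1)^j C(5,j)((5-j)/5)^17
= 1.0000 - 0.1126 + 0.0017 - 0.0000 + 0.0000 - 0.0000
= 0.8891.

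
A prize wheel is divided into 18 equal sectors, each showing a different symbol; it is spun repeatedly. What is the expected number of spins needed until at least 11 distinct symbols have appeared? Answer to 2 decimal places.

16.24

With k distinct symbols already seen, the next new one arrives after an expected 18/(18-k) spins.
Sum over k = 0,...,10: E = 18/18 + 18/17 + 18/16 + ... + 18/9 + 18/8 = 16.241.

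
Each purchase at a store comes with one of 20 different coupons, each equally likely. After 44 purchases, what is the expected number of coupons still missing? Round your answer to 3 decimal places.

2.093

For each coupon, P(unseen after 44) = (19/20)^44 = 0.1047.
By linearity of expectation, E[unseen] = 20·(19/20)^44 = 2.0935.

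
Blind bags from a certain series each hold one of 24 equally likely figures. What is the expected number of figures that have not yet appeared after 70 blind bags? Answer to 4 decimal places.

1.2200

For each figure, P(unseen after 70) = (23/24)^70 = 0.05083.
By linearity of expectation, E[unseen] = 24·(23/24)^70 = 1.22004.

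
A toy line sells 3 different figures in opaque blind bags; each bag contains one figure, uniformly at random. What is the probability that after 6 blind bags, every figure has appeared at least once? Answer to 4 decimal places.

0.7407

Let A_i be the event that figure i is missing after 6 blind bags. By inclusion–exclusion on the A_i,
P(all seen) = Σ_{j=0}^{3} (-1)^j C(3,j)((3-j)/3)^6
= 1.00000 - 0.26337 + 0.00412 - 0.00000
= 0.74074.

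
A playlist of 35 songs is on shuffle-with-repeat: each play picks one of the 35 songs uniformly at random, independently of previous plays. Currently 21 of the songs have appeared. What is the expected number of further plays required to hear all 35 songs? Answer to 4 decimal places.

The wait to go from k to k+1 distinct songs is geometric with mean 35/(35-k).
Sum over k = 21,...,34: E = 35/14 + 35/13 + 35/12 + ... + 35/2 + 35/1 = 113.80468.

113.8047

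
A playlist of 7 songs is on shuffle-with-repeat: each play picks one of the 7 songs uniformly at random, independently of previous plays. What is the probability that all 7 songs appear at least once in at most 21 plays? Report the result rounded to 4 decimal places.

0.7427

Let A_i be the event that song i is missing after 21 plays. By inclusion–exclusion on the A_i,
P(all seen) = Σ_{j=0}^{7} (-1)^j C(7,j)((7-j)/7)^21
= 1.00000 - 0.27493 + 0.01793 - 0.00028 + 0.00000 - 0.00000 + 0.00000 - 0.00000
= 0.74273.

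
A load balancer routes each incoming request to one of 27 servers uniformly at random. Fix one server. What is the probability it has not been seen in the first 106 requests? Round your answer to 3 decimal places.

0.018

Each request misses the fixed server with probability (27-1)/27 = 26/27, independently.
P(still missing after 106) = (26/27)^106 = 0.0183.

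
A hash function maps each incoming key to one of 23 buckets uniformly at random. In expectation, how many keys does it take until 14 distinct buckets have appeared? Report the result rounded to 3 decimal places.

Going from k to k+1 distinct takes a geometric number of keys with mean 23/(23-k).
Sum over k = 0,...,13: E = 23/23 + 23/22 + 23/21 + ... + 23/11 + 23/10 = 20.8224.

20.822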